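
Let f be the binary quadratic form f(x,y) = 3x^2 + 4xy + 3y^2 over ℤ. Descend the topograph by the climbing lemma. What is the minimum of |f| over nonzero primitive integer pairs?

translate: b→-2 (≡4 mod 6), so (3,4,3)→(3,-2,2)
flip: (3,-2,2)→(2,2,3)
reduced (well bottom): (2,2,3) with a≤c, −a<b≤a
well minimum = a = 2

2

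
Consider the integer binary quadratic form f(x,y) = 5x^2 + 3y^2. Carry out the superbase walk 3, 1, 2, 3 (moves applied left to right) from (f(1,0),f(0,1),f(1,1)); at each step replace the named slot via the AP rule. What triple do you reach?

start (5,3,8) = (f(1,0),f(0,1),f(1,1))
replace slot 3: 2·(5+3) − 8 = 8 → (5,3,8)
replace slot 1: 2·(3+8) − 5 = 17 → (17,3,8)
replace slot 2: 2·(17+8) − 3 = 47 → (17,47,8)
replace slot 3: 2·(17+47) − 8 = 120 → (17,47,120)

17,47,120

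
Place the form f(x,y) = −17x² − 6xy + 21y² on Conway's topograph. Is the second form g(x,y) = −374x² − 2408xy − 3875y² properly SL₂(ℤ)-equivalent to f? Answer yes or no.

D₁ = 1464, D₂ = 1464
river cycle of f (length 12): (21, 6, -17), (-17, 28, 10), (10, 32, -11), (-11, 34, 7), (7, 36, -6), (-6, 36, 7), (7, 34, -11), (-11, 32, 10), (10, 28, -17), (-17, 6, 21), … (2 more)
river cycle of g (length 12): (-17, 28, 10), (10, 32, -11), (-11, 34, 7), (7, 36, -6), (-6, 36, 7), (7, 34, -11), (-11, 32, 10), (10, 28, -17), (-17, 6, 21), (21, 36, -2), … (2 more)
cycles coincide ⇒ equivalent

yes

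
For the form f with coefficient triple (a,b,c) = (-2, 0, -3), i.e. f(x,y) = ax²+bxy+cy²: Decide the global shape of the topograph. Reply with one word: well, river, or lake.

D = b²−4ac = 0² − 4·(-2)·(-3) = -24
D < 0 ⇒ definite ⇒ every region one sign ⇒ single well

well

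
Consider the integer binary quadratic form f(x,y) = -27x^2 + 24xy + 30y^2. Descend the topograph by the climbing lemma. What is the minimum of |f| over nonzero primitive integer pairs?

river: ρ → (30,36,-21)
river: ρ → (-21,48,18)
river: ρ → (18,60,-3)
river: ρ → (-3,60,18)
river: ρ → (18,48,-21)
river: ρ → (-21,36,30)
river: ρ → (30,24,-27)
river: ρ → (-27,30,27)
river: ρ → (27,24,-30)
river: ρ → (-30,36,21)
river: ρ → (21,48,-18)
river: ρ → (-18,60,3)
river: ρ → (3,60,-18)
river: ρ → (-18,48,21)
river: ρ → (21,36,-30)
river: ρ → (-30,24,27)
river: ρ → (27,30,-27)
river: ρ → (-27,24,30)
closes: descent 0, river 18
min |a| on river = 3

3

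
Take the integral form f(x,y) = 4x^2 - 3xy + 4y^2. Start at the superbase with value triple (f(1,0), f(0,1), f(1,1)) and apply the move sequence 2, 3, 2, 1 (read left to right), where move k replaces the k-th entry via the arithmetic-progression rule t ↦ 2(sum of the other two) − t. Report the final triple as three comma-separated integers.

start (4,4,5) = (f(1,0),f(0,1),f(1,1))
replace slot 2: 2·(4+5) − 4 = 14 → (4,14,5)
replace slot 3: 2·(4+14) − 5 = 31 → (4,14,31)
replace slot 2: 2·(4+31) − 14 = 56 → (4,56,31)
replace slot 1: 2·(56+31) − 4 = 170 → (170,56,31)

170,56,31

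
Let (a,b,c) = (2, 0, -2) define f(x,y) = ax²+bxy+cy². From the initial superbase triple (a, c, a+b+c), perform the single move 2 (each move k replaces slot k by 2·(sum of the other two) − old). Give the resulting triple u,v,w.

start (2,-2,0) = (f(1,0),f(0,1),f(1,1))
replace slot 2: 2·(2+0) − (-2) = 6 → (2,6,0)

2,6,0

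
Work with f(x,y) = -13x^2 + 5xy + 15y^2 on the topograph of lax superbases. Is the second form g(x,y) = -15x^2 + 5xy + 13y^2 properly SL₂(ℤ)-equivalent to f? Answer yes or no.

D₁ = 805, D₂ = 805
river cycle of f (length 8): (15, 25, -3), (-3, 23, 23), (23, 23, -3), (-3, 25, 15), (15, 5, -13), (-13, 21, 7), (7, 21, -13), (-13, 5, 15)
river cycle of g (length 8): (13, 21, -7), (-7, 21, 13), (13, 5, -15), (-15, 25, 3), (3, 23, -23), (-23, 23, 3), (3, 25, -15), (-15, 5, 13)
cycles differ ⇒ inequivalent

no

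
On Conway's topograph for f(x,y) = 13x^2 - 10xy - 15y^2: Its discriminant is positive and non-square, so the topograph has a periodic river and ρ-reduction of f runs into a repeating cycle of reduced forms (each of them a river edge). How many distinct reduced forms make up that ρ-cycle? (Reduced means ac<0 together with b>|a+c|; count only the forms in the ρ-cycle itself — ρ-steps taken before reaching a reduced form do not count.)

D = 880, ⌊√D⌋ = 29
descent: ρ → (-15,10,13)  [lands on river]
river: ρ → (13,16,-12)
river: ρ → (-12,8,17)
river: ρ → (17,26,-3)
river: ρ → (-3,28,8)
river: ρ → (8,20,-15)
ρ-cycle length = 6 (tail of 1 descent step not counted)

6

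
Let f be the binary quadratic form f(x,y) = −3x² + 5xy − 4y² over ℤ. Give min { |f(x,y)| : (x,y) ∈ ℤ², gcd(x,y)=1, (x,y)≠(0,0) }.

translate: b→1 (≡-5 mod 6), so (3,-5,4)→(3,1,2)
flip: (3,1,2)→(2,-1,3)
reduced (well bottom): (2,-1,3) with a≤c, −a<b≤a
well minimum |f| = |-2| = 2 (negative-definite)

2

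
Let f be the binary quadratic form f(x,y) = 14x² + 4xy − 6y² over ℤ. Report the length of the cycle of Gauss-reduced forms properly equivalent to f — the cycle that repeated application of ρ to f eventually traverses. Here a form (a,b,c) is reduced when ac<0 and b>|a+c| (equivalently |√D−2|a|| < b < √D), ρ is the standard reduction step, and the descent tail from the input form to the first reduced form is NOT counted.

D = 352, ⌊√D⌋ = 18
descent: ρ → (-6,8,12)  [lands on river]
river: ρ → (12,16,-2)
river: ρ → (-2,16,12)
river: ρ → (12,8,-6)
river: ρ → (-6,16,4)
river: ρ → (4,16,-6)
ρ-cycle length = 6 (tail of 1 descent step not counted)

6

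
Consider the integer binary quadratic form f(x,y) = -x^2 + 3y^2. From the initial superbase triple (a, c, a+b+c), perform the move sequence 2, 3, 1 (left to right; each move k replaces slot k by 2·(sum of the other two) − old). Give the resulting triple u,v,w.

start (-1,3,2) = (f(1,0),f(0,1),f(1,1))
replace slot 2: 2·((-1)+2) − 3 = -1 → (-1,-1,2)
replace slot 3: 2·((-1)+(-1)) − 2 = -6 → (-1,-1,-6)
replace slot 1: 2·((-1)+(-6)) − (-1) = -13 → (-13,-1,-6)

-13,-1,-6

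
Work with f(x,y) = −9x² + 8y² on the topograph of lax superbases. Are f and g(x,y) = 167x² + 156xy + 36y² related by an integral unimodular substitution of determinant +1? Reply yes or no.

D₁ = 288, D₂ = 288
river cycle of f (length 2): (8, 16, -1), (-1, 16, 8)
river cycle of g (length 2): (-1, 16, 8), (8, 16, -1)
cycles coincide ⇒ equivalent

yes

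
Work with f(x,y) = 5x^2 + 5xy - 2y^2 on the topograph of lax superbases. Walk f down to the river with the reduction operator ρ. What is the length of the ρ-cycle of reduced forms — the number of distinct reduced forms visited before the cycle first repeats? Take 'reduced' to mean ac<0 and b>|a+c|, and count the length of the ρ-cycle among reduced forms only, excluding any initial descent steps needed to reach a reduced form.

D = 65, ⌊√D⌋ = 8
river: ρ → (-2,7,2)
river: ρ → (2,5,-5)
river: ρ → (-5,5,2)
river: ρ → (2,7,-2)
river: ρ → (-2,5,5)
river: ρ → (5,5,-2)
ρ-cycle length = 6 (tail of 0 descent steps not counted)

6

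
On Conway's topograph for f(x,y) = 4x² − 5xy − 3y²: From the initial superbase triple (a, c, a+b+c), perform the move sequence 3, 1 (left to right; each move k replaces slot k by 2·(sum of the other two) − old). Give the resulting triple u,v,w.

start (4,-3,-4) = (f(1,0),f(0,1),f(1,1))
replace slot 3: 2·(4+(-3)) − (-4) = 6 → (4,-3,6)
replace slot 1: 2·((-3)+6) − 4 = 2 → (2,-3,6)

2,-3,6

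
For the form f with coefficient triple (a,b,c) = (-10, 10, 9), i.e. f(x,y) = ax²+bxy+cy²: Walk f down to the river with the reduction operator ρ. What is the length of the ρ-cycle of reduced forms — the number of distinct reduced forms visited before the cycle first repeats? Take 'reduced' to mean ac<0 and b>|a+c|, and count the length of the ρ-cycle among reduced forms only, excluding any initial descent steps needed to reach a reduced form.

D = 460, ⌊√D⌋ = 21
river: ρ → (9,8,-11)
river: ρ → (-11,14,6)
river: ρ → (6,10,-15)
river: ρ → (-15,20,1)
river: ρ → (1,20,-15)
river: ρ → (-15,10,6)
river: ρ → (6,14,-11)
river: ρ → (-11,8,9)
river: ρ → (9,10,-10)
river: ρ → (-10,10,9)
ρ-cycle length = 10 (tail of 0 descent steps not counted)

10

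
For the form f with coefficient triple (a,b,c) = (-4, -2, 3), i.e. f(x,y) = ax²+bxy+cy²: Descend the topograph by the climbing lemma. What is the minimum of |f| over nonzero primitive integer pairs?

descent: ρ → (3,2,-4)  [lands on river]
river: ρ → (-4,6,1)
river: ρ → (1,6,-4)
river: ρ → (-4,2,3)
river: ρ → (3,4,-3)
river: ρ → (-3,2,4)
river: ρ → (4,6,-1)
river: ρ → (-1,6,4)
river: ρ → (4,2,-3)
river: ρ → (-3,4,3)
closes: descent 1, river 10
min |a| on river = 1

1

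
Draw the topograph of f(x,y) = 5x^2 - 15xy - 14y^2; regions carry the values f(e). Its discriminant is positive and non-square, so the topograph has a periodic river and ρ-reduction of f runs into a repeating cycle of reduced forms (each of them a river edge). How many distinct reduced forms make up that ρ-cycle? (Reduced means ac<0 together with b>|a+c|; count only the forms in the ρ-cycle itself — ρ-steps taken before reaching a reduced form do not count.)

D = 505, ⌊√D⌋ = 22
descent: ρ → (-14,15,5)  [lands on river]
river: ρ → (5,15,-14)
river: ρ → (-14,13,6)
river: ρ → (6,11,-16)
river: ρ → (-16,21,1)
river: ρ → (1,21,-16)
river: ρ → (-16,11,6)
river: ρ → (6,13,-14)
ρ-cycle length = 8 (tail of 1 descent step not counted)

8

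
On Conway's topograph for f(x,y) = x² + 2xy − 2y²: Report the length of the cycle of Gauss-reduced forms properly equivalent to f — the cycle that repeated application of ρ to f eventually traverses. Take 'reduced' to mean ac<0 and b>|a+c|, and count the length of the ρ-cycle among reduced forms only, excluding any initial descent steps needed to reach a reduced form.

D = 12, ⌊√D⌋ = 3
river: ρ → (-2,2,1)
river: ρ → (1,2,-2)
ρ-cycle length = 2 (tail of 0 descent steps not counted)

2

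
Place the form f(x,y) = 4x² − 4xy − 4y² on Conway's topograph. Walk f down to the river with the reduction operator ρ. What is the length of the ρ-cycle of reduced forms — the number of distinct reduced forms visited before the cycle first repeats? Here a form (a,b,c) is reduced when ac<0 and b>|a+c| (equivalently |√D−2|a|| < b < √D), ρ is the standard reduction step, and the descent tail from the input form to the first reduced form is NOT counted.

D = 80, ⌊√D⌋ = 8
descent: ρ → (-4,4,4)  [lands on river]
river: ρ → (4,4,-4)
ρ-cycle length = 2 (tail of 1 descent step not counted)

2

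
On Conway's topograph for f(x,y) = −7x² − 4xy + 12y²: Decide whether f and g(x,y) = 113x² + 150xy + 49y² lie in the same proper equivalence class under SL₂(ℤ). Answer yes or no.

D₁ = 352, D₂ = 352
river cycle of f (length 6): (-7, 10, 9), (9, 8, -8), (-8, 8, 9), (9, 10, -7), (-7, 18, 1), (1, 18, -7)
river cycle of g (length 6): (9, 8, -8), (-8, 8, 9), (9, 10, -7), (-7, 18, 1), (1, 18, -7), (-7, 10, 9)
cycles coincide ⇒ equivalent

yes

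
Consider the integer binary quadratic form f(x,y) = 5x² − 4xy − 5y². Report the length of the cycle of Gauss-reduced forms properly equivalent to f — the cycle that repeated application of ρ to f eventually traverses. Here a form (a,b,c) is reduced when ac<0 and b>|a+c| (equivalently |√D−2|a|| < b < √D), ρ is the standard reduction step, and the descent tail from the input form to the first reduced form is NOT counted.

D = 116, ⌊√D⌋ = 10
descent: ρ → (-5,4,5)  [lands on river]
river: ρ → (5,6,-4)
river: ρ → (-4,10,1)
river: ρ → (1,10,-4)
river: ρ → (-4,6,5)
river: ρ → (5,4,-5)
river: ρ → (-5,6,4)
river: ρ → (4,10,-1)
river: ρ → (-1,10,4)
river: ρ → (4,6,-5)
ρ-cycle length = 10 (tail of 1 descent step not counted)

10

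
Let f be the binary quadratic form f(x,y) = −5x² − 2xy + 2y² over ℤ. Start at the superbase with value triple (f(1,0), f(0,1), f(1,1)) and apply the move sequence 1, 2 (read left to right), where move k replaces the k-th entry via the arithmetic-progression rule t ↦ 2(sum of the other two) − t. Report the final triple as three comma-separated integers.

start (-5,2,-5) = (f(1,0),f(0,1),f(1,1))
replace slot 1: 2·(2+(-5)) − (-5) = -1 → (-1,2,-5)
replace slot 2: 2·((-1)+(-5)) − 2 = -14 → (-1,-14,-5)

-1,-14,-5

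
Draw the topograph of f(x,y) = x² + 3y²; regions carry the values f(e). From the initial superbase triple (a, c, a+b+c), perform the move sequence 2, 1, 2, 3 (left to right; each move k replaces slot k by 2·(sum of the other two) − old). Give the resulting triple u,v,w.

start (1,3,4) = (f(1,0),f(0,1),f(1,1))
replace slot 2: 2·(1+4) − 3 = 7 → (1,7,4)
replace slot 1: 2·(7+4) − 1 = 21 → (21,7,4)
replace slot 2: 2·(21+4) − 7 = 43 → (21,43,4)
replace slot 3: 2·(21+43) − 4 = 124 → (21,43,124)

21,43,124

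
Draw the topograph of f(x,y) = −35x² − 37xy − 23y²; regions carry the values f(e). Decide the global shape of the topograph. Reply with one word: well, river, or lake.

D = b²−4ac = (-37)² − 4·(-35)·(-23) = -1851
D < 0 ⇒ definite ⇒ every region one sign ⇒ single well

well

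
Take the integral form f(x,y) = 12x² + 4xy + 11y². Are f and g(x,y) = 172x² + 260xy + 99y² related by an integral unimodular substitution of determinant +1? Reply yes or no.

D₁ = -512, D₂ = -512
f: flip: (12,4,11)→(11,-4,12)
f: reduced (well bottom): (11,-4,12) with a≤c, −a<b≤a
g: translate: b→-84 (≡260 mod 344), so (172,260,99)→(172,-84,11)
g: flip: (172,-84,11)→(11,84,172)
g: translate: b→-4 (≡84 mod 22), so (11,84,172)→(11,-4,12)
g: reduced (well bottom): (11,-4,12) with a≤c, −a<b≤a
reduced forms (11, -4, 12) vs (11, -4, 12) ⇒ equivalent

yes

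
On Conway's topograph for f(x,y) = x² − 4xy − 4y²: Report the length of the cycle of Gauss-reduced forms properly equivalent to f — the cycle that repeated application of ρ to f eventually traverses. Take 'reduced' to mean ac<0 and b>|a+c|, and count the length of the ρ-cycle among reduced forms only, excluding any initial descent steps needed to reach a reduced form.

D = 32, ⌊√D⌋ = 5
descent: ρ → (-4,4,1)  [lands on river]
river: ρ → (1,4,-4)
ρ-cycle length = 2 (tail of 1 descent step not counted)

2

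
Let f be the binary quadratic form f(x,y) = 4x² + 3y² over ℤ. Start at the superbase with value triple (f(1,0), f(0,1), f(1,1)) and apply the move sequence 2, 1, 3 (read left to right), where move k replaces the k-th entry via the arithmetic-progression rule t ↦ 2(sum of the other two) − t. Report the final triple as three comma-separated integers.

start (4,3,7) = (f(1,0),f(0,1),f(1,1))
replace slot 2: 2·(4+7) − 3 = 19 → (4,19,7)
replace slot 1: 2·(19+7) − 4 = 48 → (48,19,7)
replace slot 3: 2·(48+19) − 7 = 127 → (48,19,127)

48,19,127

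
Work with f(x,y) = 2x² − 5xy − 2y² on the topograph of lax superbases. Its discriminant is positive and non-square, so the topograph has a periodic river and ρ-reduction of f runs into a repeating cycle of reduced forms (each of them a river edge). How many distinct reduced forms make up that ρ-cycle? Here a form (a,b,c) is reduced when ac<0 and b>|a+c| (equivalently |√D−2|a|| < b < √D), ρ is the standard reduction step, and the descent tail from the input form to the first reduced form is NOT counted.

D = 41, ⌊√D⌋ = 6
descent: ρ → (-2,5,2)  [lands on river]
river: ρ → (2,3,-4)
river: ρ → (-4,5,1)
river: ρ → (1,5,-4)
river: ρ → (-4,3,2)
river: ρ → (2,5,-2)
river: ρ → (-2,3,4)
river: ρ → (4,5,-1)
river: ρ → (-1,5,4)
river: ρ → (4,3,-2)
ρ-cycle length = 10 (tail of 1 descent step not counted)

10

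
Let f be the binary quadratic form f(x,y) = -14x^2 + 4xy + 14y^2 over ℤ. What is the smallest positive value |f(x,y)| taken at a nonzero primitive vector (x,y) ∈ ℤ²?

river: ρ → (14,24,-4)
river: ρ → (-4,24,14)
river: ρ → (14,4,-14)
river: ρ → (-14,24,4)
river: ρ → (4,24,-14)
river: ρ → (-14,4,14)
closes: descent 0, river 6
min |a| on river = 4

4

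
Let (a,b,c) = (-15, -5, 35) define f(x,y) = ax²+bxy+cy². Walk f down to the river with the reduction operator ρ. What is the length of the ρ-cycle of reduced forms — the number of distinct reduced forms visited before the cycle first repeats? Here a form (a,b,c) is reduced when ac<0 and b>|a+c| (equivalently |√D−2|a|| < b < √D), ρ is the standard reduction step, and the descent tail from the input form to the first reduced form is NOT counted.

D = 2125, ⌊√D⌋ = 46
descent: ρ → (35,5,-15)
descent: ρ → (-15,25,25)  [lands on river]
river: ρ → (25,25,-15)
river: ρ → (-15,35,15)
river: ρ → (15,25,-25)
river: ρ → (-25,25,15)
river: ρ → (15,35,-15)
ρ-cycle length = 6 (tail of 2 descent steps not counted)

6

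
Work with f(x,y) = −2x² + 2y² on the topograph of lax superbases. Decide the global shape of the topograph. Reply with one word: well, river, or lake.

D = b²−4ac = 0² − 4·(-2)·2 = 16
D = 4² is a perfect square ⇒ form factors over ℤ ⇒ lakes

lake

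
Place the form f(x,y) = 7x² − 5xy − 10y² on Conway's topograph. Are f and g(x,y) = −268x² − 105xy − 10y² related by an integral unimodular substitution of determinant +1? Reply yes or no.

D₁ = 305, D₂ = 305
river cycle of f (length 8): (-10, 5, 7), (7, 9, -8), (-8, 7, 8), (8, 9, -7), (-7, 5, 10), (10, 15, -2), (-2, 17, 2), (2, 15, -10)
river cycle of g (length 8): (-10, 5, 7), (7, 9, -8), (-8, 7, 8), (8, 9, -7), (-7, 5, 10), (10, 15, -2), (-2, 17, 2), (2, 15, -10)
cycles coincide ⇒ equivalent

yes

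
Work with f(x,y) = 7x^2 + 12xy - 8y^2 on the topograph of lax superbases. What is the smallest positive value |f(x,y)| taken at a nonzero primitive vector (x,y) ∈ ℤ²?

river: ρ → (-8,4,11)
river: ρ → (11,18,-1)
river: ρ → (-1,18,11)
river: ρ → (11,4,-8)
river: ρ → (-8,12,7)
river: ρ → (7,16,-4)
river: ρ → (-4,16,7)
river: ρ → (7,12,-8)
closes: descent 0, river 8
min |a| on river = 1

1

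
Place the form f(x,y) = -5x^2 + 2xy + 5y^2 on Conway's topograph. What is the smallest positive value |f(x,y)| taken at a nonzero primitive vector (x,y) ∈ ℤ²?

river: ρ → (5,8,-2)
river: ρ → (-2,8,5)
river: ρ → (5,2,-5)
river: ρ → (-5,8,2)
river: ρ → (2,8,-5)
river: ρ → (-5,2,5)
closes: descent 0, river 6
min |a| on river = 2

2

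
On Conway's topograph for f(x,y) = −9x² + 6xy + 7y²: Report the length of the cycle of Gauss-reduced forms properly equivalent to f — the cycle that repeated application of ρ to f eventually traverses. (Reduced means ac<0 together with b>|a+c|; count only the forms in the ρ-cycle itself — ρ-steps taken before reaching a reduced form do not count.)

D = 288, ⌊√D⌋ = 16
river: ρ → (7,8,-8)
river: ρ → (-8,8,7)
river: ρ → (7,6,-9)
river: ρ → (-9,12,4)
river: ρ → (4,12,-9)
river: ρ → (-9,6,7)
ρ-cycle length = 6 (tail of 0 descent steps not counted)

6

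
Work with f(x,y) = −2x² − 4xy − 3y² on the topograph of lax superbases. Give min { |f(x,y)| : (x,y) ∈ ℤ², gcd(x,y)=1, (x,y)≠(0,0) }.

translate: b→0 (≡4 mod 4), so (2,4,3)→(2,0,1)
flip: (2,0,1)→(1,0,2)
reduced (well bottom): (1,0,2) with a≤c, −a<b≤a
well minimum |f| = |-1| = 1 (negative-definite)

1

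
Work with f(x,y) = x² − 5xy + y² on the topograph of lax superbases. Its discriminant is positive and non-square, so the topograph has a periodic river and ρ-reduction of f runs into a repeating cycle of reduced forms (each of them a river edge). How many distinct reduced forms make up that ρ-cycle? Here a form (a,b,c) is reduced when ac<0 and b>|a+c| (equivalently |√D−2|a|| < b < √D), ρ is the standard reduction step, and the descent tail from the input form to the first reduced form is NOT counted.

D = 21, ⌊√D⌋ = 4
descent: ρ → (1,3,-3)  [lands on river]
river: ρ → (-3,3,1)
ρ-cycle length = 2 (tail of 1 descent step not counted)

2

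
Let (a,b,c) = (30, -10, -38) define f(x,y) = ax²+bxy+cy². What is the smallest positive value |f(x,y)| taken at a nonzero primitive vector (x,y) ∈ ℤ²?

descent: ρ → (-38,10,30)  [lands on river]
river: ρ → (30,50,-18)
river: ρ → (-18,58,18)
river: ρ → (18,50,-30)
river: ρ → (-30,10,38)
river: ρ → (38,66,-2)
river: ρ → (-2,66,38)
river: ρ → (38,10,-30)
river: ρ → (-30,50,18)
river: ρ → (18,58,-18)
river: ρ → (-18,50,30)
river: ρ → (30,10,-38)
river: ρ → (-38,66,2)
river: ρ → (2,66,-38)
closes: descent 1, river 14
min |a| on river = 2

2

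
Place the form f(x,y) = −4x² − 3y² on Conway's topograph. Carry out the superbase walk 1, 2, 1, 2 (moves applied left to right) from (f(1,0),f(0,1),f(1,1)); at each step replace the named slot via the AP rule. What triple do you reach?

start (-4,-3,-7) = (f(1,0),f(0,1),f(1,1))
replace slot 1: 2·((-3)+(-7)) − (-4) = -16 → (-16,-3,-7)
replace slot 2: 2·((-16)+(-7)) − (-3) = -43 → (-16,-43,-7)
replace slot 1: 2·((-43)+(-7)) − (-16) = -84 → (-84,-43,-7)
replace slot 2: 2·((-84)+(-7)) − (-43) = -139 → (-84,-139,-7)

-84,-139,-7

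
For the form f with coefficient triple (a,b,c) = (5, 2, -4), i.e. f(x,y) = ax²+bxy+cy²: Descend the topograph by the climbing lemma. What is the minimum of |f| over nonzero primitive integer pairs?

river: ρ → (-4,6,3)
river: ρ → (3,6,-4)
river: ρ → (-4,2,5)
river: ρ → (5,8,-1)
river: ρ → (-1,8,5)
river: ρ → (5,2,-4)
closes: descent 0, river 6
min |a| on river = 1

1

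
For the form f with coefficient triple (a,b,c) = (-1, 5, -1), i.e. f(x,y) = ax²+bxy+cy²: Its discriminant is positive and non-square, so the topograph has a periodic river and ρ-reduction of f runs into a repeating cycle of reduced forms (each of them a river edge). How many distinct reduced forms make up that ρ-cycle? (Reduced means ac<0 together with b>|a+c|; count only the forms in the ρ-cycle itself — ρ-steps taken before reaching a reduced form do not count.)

D = 21, ⌊√D⌋ = 4
descent: ρ → (-1,3,3)  [lands on river]
river: ρ → (3,3,-1)
ρ-cycle length = 2 (tail of 1 descent step not counted)

2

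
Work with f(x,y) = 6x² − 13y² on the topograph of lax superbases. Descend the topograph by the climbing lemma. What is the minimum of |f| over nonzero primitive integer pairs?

descent: ρ → (-13,0,6)
descent: ρ → (6,12,-7)  [lands on river]
river: ρ → (-7,16,2)
river: ρ → (2,16,-7)
river: ρ → (-7,12,6)
closes: descent 2, river 4
min |a| on river = 2

2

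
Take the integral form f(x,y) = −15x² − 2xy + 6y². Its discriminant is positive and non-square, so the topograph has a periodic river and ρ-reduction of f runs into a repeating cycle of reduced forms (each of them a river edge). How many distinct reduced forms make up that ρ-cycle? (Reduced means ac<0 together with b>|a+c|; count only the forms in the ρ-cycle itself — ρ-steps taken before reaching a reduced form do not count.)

D = 364, ⌊√D⌋ = 19
descent: ρ → (6,14,-7)  [lands on river]
river: ρ → (-7,14,6)
river: ρ → (6,10,-11)
river: ρ → (-11,12,5)
river: ρ → (5,18,-2)
river: ρ → (-2,18,5)
river: ρ → (5,12,-11)
river: ρ → (-11,10,6)
ρ-cycle length = 8 (tail of 1 descent step not counted)

8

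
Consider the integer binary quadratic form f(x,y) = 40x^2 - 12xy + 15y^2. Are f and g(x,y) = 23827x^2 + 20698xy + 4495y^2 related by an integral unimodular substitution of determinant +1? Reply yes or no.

D₁ = -2256, D₂ = -2256
f: flip: (40,-12,15)→(15,12,40)
f: reduced (well bottom): (15,12,40) with a≤c, −a<b≤a
g: flip: (23827,20698,4495)→(4495,-20698,23827)
g: translate: b→-2718 (≡-20698 mod 8990), so (4495,-20698,23827)→(4495,-2718,411)
g: flip: (4495,-2718,411)→(411,2718,4495)
g: translate: b→252 (≡2718 mod 822), so (411,2718,4495)→(411,252,40)
g: flip: (411,252,40)→(40,-252,411)
g: translate: b→-12 (≡-252 mod 80), so (40,-252,411)→(40,-12,15)
g: flip: (40,-12,15)→(15,12,40)
g: reduced (well bottom): (15,12,40) with a≤c, −a<b≤a
reduced forms (15, 12, 40) vs (15, 12, 40) ⇒ equivalent

yes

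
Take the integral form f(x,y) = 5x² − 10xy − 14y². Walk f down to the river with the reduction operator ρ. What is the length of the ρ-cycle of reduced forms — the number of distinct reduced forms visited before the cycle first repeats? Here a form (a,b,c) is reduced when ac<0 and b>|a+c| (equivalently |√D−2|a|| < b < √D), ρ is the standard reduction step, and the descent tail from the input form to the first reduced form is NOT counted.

D = 380, ⌊√D⌋ = 19
descent: ρ → (-14,10,5)  [lands on river]
river: ρ → (5,10,-14)
river: ρ → (-14,18,1)
river: ρ → (1,18,-14)
ρ-cycle length = 4 (tail of 1 descent step not counted)

4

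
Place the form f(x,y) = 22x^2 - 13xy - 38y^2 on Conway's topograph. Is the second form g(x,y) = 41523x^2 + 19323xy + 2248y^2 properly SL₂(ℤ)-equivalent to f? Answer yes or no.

D₁ = 3513, D₂ = 3513
river cycle of f (length 42): (22, 31, -29), (-29, 27, 24), (24, 21, -32), (-32, 43, 13), (13, 35, -44), (-44, 53, 4), (4, 59, -2), (-2, 57, 33), (33, 9, -26), (-26, 43, 16), … (32 more)
river cycle of g (length 42): (22, 31, -29), (-29, 27, 24), (24, 21, -32), (-32, 43, 13), (13, 35, -44), (-44, 53, 4), (4, 59, -2), (-2, 57, 33), (33, 9, -26), (-26, 43, 16), … (32 more)
cycles coincide ⇒ equivalent

yes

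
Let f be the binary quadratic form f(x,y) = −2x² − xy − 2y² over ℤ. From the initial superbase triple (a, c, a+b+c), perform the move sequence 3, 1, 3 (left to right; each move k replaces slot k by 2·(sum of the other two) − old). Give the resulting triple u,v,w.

start (-2,-2,-5) = (f(1,0),f(0,1),f(1,1))
replace slot 3: 2·((-2)+(-2)) − (-5) = -3 → (-2,-2,-3)
replace slot 1: 2·((-2)+(-3)) − (-2) = -8 → (-8,-2,-3)
replace slot 3: 2·((-8)+(-2)) − (-3) = -17 → (-8,-2,-17)

-8,-2,-17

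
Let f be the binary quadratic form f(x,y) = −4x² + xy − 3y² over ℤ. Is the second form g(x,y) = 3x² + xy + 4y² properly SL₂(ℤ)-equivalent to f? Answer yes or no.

D₁ = -47, D₂ = -47
f is negative-definite; reduce −f:
−f: flip: (4,-1,3)→(3,1,4)
−f: reduced (well bottom): (3,1,4) with a≤c, −a<b≤a
flip sign back: reduced form of f is (-3,-1,-4)
g: reduced (well bottom): (3,1,4) with a≤c, −a<b≤a
reduced forms (-3, -1, -4) vs (3, 1, 4) ⇒ inequivalent

no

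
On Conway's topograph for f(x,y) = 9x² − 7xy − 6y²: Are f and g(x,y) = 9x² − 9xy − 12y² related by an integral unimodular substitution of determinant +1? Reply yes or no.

D₁ = 265, D₂ = 513
discriminants differ ⇒ not SL₂(ℤ)-equivalent

no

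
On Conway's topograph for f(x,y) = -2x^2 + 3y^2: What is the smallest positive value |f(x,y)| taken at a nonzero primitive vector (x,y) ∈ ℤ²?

descent: ρ → (3,0,-2)
descent: ρ → (-2,4,1)  [lands on river]
river: ρ → (1,4,-2)
closes: descent 2, river 2
min |a| on river = 1

1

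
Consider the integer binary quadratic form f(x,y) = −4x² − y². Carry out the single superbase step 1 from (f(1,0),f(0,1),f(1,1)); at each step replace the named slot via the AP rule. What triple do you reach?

start (-4,-1,-5) = (f(1,0),f(0,1),f(1,1))
replace slot 1: 2·((-1)+(-5)) − (-4) = -8 → (-8,-1,-5)

-8,-1,-5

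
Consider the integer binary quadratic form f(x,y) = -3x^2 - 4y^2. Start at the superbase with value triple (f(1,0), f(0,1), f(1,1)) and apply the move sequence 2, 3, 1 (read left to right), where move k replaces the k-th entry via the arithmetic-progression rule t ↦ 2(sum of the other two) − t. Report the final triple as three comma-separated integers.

start (-3,-4,-7) = (f(1,0),f(0,1),f(1,1))
replace slot 2: 2·((-3)+(-7)) − (-4) = -16 → (-3,-16,-7)
replace slot 3: 2·((-3)+(-16)) − (-7) = -31 → (-3,-16,-31)
replace slot 1: 2·((-16)+(-31)) − (-3) = -91 → (-91,-16,-31)

-91,-16,-31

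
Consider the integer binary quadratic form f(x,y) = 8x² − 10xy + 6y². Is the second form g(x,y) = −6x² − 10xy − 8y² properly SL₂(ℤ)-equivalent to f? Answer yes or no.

D₁ = -92, D₂ = -92
f: translate: b→6 (≡-10 mod 16), so (8,-10,6)→(8,6,4)
f: flip: (8,6,4)→(4,-6,8)
f: translate: b→2 (≡-6 mod 8), so (4,-6,8)→(4,2,6)
f: reduced (well bottom): (4,2,6) with a≤c, −a<b≤a
g is negative-definite; reduce −g:
−g: translate: b→-2 (≡10 mod 12), so (6,10,8)→(6,-2,4)
−g: flip: (6,-2,4)→(4,2,6)
−g: reduced (well bottom): (4,2,6) with a≤c, −a<b≤a
flip sign back: reduced form of g is (-4,-2,-6)
reduced forms (4, 2, 6) vs (-4, -2, -6) ⇒ inequivalent

no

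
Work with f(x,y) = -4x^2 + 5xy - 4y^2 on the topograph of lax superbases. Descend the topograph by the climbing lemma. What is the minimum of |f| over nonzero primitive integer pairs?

translate: b→3 (≡-5 mod 8), so (4,-5,4)→(4,3,3)
flip: (4,3,3)→(3,-3,4)
translate: b→3 (≡-3 mod 6), so (3,-3,4)→(3,3,4)
reduced (well bottom): (3,3,4) with a≤c, −a<b≤a
well minimum |f| = |-3| = 3 (negative-definite)

3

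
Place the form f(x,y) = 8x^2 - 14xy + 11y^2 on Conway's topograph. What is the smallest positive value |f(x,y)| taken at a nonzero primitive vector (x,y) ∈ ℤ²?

translate: b→2 (≡-14 mod 16), so (8,-14,11)→(8,2,5)
flip: (8,2,5)→(5,-2,8)
reduced (well bottom): (5,-2,8) with a≤c, −a<b≤a
well minimum = a = 5

5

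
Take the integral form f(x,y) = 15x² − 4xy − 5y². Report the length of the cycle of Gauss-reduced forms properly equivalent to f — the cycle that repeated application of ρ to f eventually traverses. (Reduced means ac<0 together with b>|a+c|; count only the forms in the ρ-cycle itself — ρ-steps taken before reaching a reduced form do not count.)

D = 316, ⌊√D⌋ = 17
descent: ρ → (-5,14,6)  [lands on river]
river: ρ → (6,10,-9)
river: ρ → (-9,8,7)
river: ρ → (7,6,-10)
river: ρ → (-10,14,3)
river: ρ → (3,16,-5)
ρ-cycle length = 6 (tail of 1 descent step not counted)

6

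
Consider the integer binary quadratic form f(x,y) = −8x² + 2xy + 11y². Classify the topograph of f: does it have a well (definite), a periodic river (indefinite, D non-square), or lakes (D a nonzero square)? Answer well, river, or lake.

D = b²−4ac = 2² − 4·(-8)·11 = 356
D > 0 non-square ⇒ indefinite ⇒ periodic river

river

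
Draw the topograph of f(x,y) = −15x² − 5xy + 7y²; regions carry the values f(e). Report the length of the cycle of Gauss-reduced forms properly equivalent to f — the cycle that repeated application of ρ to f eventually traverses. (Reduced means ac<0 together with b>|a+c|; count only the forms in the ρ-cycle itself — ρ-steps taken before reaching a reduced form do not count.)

D = 445, ⌊√D⌋ = 21
descent: ρ → (7,19,-3)  [lands on river]
river: ρ → (-3,17,13)
river: ρ → (13,9,-7)
river: ρ → (-7,19,3)
river: ρ → (3,17,-13)
river: ρ → (-13,9,7)
ρ-cycle length = 6 (tail of 1 descent step not counted)

6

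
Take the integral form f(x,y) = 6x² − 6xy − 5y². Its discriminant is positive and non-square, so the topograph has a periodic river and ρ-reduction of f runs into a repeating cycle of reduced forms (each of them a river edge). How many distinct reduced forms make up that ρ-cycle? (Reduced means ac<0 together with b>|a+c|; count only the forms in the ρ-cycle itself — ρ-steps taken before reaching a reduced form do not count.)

D = 156, ⌊√D⌋ = 12
descent: ρ → (-5,6,6)  [lands on river]
river: ρ → (6,6,-5)
river: ρ → (-5,4,7)
river: ρ → (7,10,-2)
river: ρ → (-2,10,7)
river: ρ → (7,4,-5)
ρ-cycle length = 6 (tail of 1 descent step not counted)

6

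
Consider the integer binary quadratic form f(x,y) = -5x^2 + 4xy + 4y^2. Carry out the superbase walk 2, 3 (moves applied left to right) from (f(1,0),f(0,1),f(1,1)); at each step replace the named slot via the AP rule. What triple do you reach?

start (-5,4,3) = (f(1,0),f(0,1),f(1,1))
replace slot 2: 2·((-5)+3) − 4 = -8 → (-5,-8,3)
replace slot 3: 2·((-5)+(-8)) − 3 = -29 → (-5,-8,-29)

-5,-8,-29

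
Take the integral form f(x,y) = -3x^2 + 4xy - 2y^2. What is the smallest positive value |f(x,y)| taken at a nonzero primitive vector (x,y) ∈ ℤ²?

translate: b→2 (≡-4 mod 6), so (3,-4,2)→(3,2,1)
flip: (3,2,1)→(1,-2,3)
translate: b→0 (≡-2 mod 2), so (1,-2,3)→(1,0,2)
reduced (well bottom): (1,0,2) with a≤c, −a<b≤a
well minimum |f| = |-1| = 1 (negative-definite)

1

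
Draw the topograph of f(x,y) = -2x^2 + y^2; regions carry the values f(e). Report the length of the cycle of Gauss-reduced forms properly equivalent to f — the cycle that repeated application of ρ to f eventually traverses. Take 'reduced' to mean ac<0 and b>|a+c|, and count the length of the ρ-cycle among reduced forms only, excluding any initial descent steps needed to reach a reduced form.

D = 8, ⌊√D⌋ = 2
descent: ρ → (1,2,-1)  [lands on river]
river: ρ → (-1,2,1)
ρ-cycle length = 2 (tail of 1 descent step not counted)

2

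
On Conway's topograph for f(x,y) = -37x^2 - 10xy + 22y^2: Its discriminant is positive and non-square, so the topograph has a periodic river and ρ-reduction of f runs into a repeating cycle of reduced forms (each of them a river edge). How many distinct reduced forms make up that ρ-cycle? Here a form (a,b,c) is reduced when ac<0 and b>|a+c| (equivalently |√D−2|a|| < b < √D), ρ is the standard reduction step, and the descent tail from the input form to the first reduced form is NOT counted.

D = 3356, ⌊√D⌋ = 57
descent: ρ → (22,54,-5)  [lands on river]
river: ρ → (-5,56,11)
river: ρ → (11,54,-10)
river: ρ → (-10,46,31)
river: ρ → (31,16,-25)
river: ρ → (-25,34,22)
ρ-cycle length = 6 (tail of 1 descent step not counted)

6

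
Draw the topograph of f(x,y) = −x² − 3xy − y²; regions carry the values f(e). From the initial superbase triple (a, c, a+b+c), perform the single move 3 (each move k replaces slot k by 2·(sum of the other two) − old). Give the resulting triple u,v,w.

start (-1,-1,-5) = (f(1,0),f(0,1),f(1,1))
replace slot 3: 2·((-1)+(-1)) − (-5) = 1 → (-1,-1,1)

-1,-1,1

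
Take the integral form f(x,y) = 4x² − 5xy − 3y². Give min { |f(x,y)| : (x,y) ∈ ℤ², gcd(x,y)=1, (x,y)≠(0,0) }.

descent: ρ → (-3,5,4)  [lands on river]
river: ρ → (4,3,-4)
river: ρ → (-4,5,3)
river: ρ → (3,7,-2)
river: ρ → (-2,5,6)
river: ρ → (6,7,-1)
river: ρ → (-1,7,6)
river: ρ → (6,5,-2)
river: ρ → (-2,7,3)
river: ρ → (3,5,-4)
river: ρ → (-4,3,4)
river: ρ → (4,5,-3)
river: ρ → (-3,7,2)
river: ρ → (2,5,-6)
river: ρ → (-6,7,1)
river: ρ → (1,7,-6)
river: ρ → (-6,5,2)
river: ρ → (2,7,-3)
closes: descent 1, river 18
min |a| on river = 1

1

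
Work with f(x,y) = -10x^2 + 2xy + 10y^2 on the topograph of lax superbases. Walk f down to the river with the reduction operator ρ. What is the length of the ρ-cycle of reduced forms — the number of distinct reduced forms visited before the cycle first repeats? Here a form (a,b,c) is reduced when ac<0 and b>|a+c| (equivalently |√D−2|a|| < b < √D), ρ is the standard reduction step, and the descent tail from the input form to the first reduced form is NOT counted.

D = 404, ⌊√D⌋ = 20
river: ρ → (10,18,-2)
river: ρ → (-2,18,10)
river: ρ → (10,2,-10)
river: ρ → (-10,18,2)
river: ρ → (2,18,-10)
river: ρ → (-10,2,10)
ρ-cycle length = 6 (tail of 0 descent steps not counted)

6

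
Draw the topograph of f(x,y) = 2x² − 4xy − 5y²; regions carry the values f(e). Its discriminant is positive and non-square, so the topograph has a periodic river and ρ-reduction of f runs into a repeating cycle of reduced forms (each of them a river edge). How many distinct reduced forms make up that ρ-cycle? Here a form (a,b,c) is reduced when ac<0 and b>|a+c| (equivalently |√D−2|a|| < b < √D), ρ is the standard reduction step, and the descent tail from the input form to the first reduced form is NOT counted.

D = 56, ⌊√D⌋ = 7
descent: ρ → (-5,4,2)  [lands on river]
river: ρ → (2,4,-5)
river: ρ → (-5,6,1)
river: ρ → (1,6,-5)
ρ-cycle length = 4 (tail of 1 descent step not counted)

4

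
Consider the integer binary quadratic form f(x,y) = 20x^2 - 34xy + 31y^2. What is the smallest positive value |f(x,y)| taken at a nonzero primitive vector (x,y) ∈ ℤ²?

translate: b→6 (≡-34 mod 40), so (20,-34,31)→(20,6,17)
flip: (20,6,17)→(17,-6,20)
reduced (well bottom): (17,-6,20) with a≤c, −a<b≤a
well minimum = a = 17

17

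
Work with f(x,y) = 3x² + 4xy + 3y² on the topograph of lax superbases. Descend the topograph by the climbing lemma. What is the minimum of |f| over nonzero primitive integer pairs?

translate: b→-2 (≡4 mod 6), so (3,4,3)→(3,-2,2)
flip: (3,-2,2)→(2,2,3)
reduced (well bottom): (2,2,3) with a≤c, −a<b≤a
well minimum = a = 2

2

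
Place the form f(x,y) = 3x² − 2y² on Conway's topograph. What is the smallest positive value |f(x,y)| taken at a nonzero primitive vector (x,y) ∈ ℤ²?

descent: ρ → (-2,4,1)  [lands on river]
river: ρ → (1,4,-2)
closes: descent 1, river 2
min |a| on river = 1

1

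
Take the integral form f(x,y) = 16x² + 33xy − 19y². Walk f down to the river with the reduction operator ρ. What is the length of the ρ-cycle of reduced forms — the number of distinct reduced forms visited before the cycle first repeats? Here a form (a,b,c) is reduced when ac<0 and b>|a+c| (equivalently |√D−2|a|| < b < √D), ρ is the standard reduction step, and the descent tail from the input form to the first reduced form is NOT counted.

D = 2305, ⌊√D⌋ = 48
river: ρ → (-19,43,6)
river: ρ → (6,41,-26)
river: ρ → (-26,11,21)
river: ρ → (21,31,-16)
river: ρ → (-16,33,19)
river: ρ → (19,43,-6)
river: ρ → (-6,41,26)
river: ρ → (26,11,-21)
river: ρ → (-21,31,16)
river: ρ → (16,33,-19)
ρ-cycle length = 10 (tail of 0 descent steps not counted)

10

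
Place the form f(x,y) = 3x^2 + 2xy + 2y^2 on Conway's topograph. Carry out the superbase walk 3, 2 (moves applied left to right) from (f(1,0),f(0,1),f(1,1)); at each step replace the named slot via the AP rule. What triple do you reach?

start (3,2,7) = (f(1,0),f(0,1),f(1,1))
replace slot 3: 2·(3+2) − 7 = 3 → (3,2,3)
replace slot 2: 2·(3+3) − 2 = 10 → (3,10,3)

3,10,3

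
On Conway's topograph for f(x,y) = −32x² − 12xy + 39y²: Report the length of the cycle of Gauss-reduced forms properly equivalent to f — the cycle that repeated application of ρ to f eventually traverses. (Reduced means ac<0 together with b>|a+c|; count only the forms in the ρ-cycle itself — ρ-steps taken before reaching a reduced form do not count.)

D = 5136, ⌊√D⌋ = 71
descent: ρ → (39,12,-32)  [lands on river]
river: ρ → (-32,52,19)
river: ρ → (19,62,-17)
river: ρ → (-17,40,52)
river: ρ → (52,64,-5)
river: ρ → (-5,66,39)
ρ-cycle length = 6 (tail of 1 descent step not counted)

6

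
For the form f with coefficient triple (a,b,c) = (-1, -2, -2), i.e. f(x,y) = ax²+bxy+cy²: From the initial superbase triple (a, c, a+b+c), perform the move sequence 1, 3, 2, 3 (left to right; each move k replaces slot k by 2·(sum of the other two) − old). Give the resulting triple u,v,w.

start (-1,-2,-5) = (f(1,0),f(0,1),f(1,1))
replace slot 1: 2·((-2)+(-5)) − (-1) = -13 → (-13,-2,-5)
replace slot 3: 2·((-13)+(-2)) − (-5) = -25 → (-13,-2,-25)
replace slot 2: 2·((-13)+(-25)) − (-2) = -74 → (-13,-74,-25)
replace slot 3: 2·((-13)+(-74)) − (-25) = -149 → (-13,-74,-149)

-13,-74,-149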